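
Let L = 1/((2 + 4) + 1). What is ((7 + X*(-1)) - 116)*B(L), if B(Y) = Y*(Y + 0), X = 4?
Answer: -113/49 ≈ -2.3061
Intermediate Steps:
L = ⅐ (L = 1/(6 + 1) = 1/7 = ⅐ ≈ 0.14286)
B(Y) = Y² (B(Y) = Y*Y = Y²)
((7 + X*(-1)) - 116)*B(L) = ((7 + 4*(-1)) - 116)*(⅐)² = ((7 - 4) - 116)*(1/49) = (3 - 116)*(1/49) = -113*1/49 = -113/49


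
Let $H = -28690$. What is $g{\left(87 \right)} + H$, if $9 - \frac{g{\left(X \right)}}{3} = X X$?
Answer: $-51370$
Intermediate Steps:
$g{\left(X \right)} = 27 - 3 X^{2}$ ($g{\left(X \right)} = 27 - 3 X X = 27 - 3 X^{2}$)
$g{\left(87 \right)} + H = \left(27 - 3 \cdot 87^{2}\right) - 28690 = \left(27 - 22707\right) - 28690 = -22680 - 28690 = -51370$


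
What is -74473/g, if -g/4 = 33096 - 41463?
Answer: -74473/33468 ≈ -2.2252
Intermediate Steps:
g = 33468 (g = -4*(33096 - 41463) = -4*(-8367) = 33468)
-74473/g = -74473/33468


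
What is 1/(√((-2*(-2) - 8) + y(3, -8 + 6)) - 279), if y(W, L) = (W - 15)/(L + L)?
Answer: -279/77842 - I/77842 ≈ -0.0035842 - 1.2847e-5*I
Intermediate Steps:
y(W, L) = (-15 + W)/(2*L) (y(W, L) = (-15 + W)/((2*L)) = (-15 + W)*(1/(2*L)) = (-15 + W)/(2*L))
1/(√((-2*(-2) - 8) + y(3, -8 + 6)) - 279) = 1/(√((-2*(-2) - 8) + (-15 + 3)/(2*(-8 + 6))) - 279) = 1/(√((4 - 8) + (½)*(-12)/(-2)) - 279) = 1/(√(-4 + (½)*(-½)*(-12)) - 279) = 1/(√(-4 + 3) - 279) = 1/(√(-1) - 279) = 1/(I - 279) = 1/(-279 + I) = (-279 - I)/77842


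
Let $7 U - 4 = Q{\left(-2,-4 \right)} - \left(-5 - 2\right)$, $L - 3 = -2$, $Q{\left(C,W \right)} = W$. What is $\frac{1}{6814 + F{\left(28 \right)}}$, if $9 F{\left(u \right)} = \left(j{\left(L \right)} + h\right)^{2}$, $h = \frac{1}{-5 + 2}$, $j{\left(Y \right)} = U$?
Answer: $\frac{81}{551938} \approx 0.00014676$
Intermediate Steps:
$L = 1$ ($L = 3 - 2 = 1$)
$U = 1$ ($U = \frac{4}{7} + \frac{-4 - \left(-5 - 2\right)}{7} = \frac{4}{7} + \frac{-4 - -7}{7} = \frac{4}{7} + \frac{-4 + 7}{7} = \frac{4}{7} + \frac{1}{7} \cdot 3 = \frac{4}{7} + \frac{3}{7} = 1$)
$j{\left(Y \right)} = 1$
$h = - \frac{1}{3}$ ($h = \frac{1}{-3} = - \frac{1}{3} \approx -0.33333$)
$F{\left(u \right)} = \frac{4}{81}$ ($F{\left(u \right)} = \frac{\left(1 - \frac{1}{3}\right)^{2}}{9} = \frac{\left(\frac{2}{3}\right)^{2}}{9} = \frac{1}{9} \cdot \frac{4}{9} = \frac{4}{81}$)
$\frac{1}{6814 + F{\left(28 \right)}} = \frac{1}{6814 + \frac{4}{81}} = \frac{1}{\frac{551938}{81}} = \frac{81}{551938}$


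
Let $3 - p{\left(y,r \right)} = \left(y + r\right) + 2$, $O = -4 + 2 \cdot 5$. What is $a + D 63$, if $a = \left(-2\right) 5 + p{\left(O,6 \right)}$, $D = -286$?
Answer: $-18039$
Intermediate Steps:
$O = 6$ ($O = -4 + 10 = 6$)
$p{\left(y,r \right)} = 1 - r - y$ ($p{\left(y,r \right)} = 3 - \left(\left(y + r\right) + 2\right) = 3 - \left(\left(r + y\right) + 2\right) = 3 - \left(2 + r + y\right) = 1 - r - y$)
$a = -21$ ($a = \left(-2\right) 5 - 11 = -10 - 11 = -21$)
$a + D 63 = -21 - 18018 = -18039$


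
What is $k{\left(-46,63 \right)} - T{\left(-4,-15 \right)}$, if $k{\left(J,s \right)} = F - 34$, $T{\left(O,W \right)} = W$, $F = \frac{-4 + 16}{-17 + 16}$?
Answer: $-31$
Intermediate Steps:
$F = -12$ ($F = \frac{12}{-1} = 12 \left(-1\right) = -12$)
$k{\left(J,s \right)} = -46$ ($k{\left(J,s \right)} = -12 - 34 = -46$)
$k{\left(-46,63 \right)} - T{\left(-4,-15 \right)} = -46 - -15 = -46 + 15 = -31$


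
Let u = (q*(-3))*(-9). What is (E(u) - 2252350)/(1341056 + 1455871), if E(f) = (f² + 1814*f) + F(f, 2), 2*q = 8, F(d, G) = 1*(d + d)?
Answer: -2044558/2796927 ≈ -0.73100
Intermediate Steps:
F(d, G) = 2*d (F(d, G) = 1*(2*d) = 2*d)
q = 4 (q = (½)*8 = 4)
u = 108 (u = (4*(-3))*(-9) = -12*(-9) = 108)
E(f) = f² + 1816*f (E(f) = (f² + 1814*f) + 2*f = f² + 1816*f)
(E(u) - 2252350)/(1341056 + 1455871) = (108*(1816 + 108) - 2252350)/(1341056 + 1455871) = (108*1924 - 2252350)/2796927 = (207792 - 2252350)*(1/2796927) = -2044558*1/2796927 = -2044558/2796927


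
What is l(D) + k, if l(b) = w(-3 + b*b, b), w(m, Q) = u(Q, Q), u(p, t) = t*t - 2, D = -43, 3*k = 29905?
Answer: 35446/3 ≈ 11815.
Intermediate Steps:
k = 29905/3 (k = (⅓)*29905 = 29905/3 ≈ 9968.3)
u(p, t) = -2 + t² (u(p, t) = t² - 2 = -2 + t²)
w(m, Q) = -2 + Q²
l(b) = -2 + b²
l(D) + k = (-2 + (-43)²) + 29905/3 = (-2 + 1849) + 29905/3 = 1847 + 29905/3 = 35446/3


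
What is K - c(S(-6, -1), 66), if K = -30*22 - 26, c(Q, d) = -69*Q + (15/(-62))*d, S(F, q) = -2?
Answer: -25049/31 ≈ -808.03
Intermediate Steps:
c(Q, d) = -69*Q - 15*d/62 (c(Q, d) = -69*Q + (15*(-1/62))*d = -69*Q - 15*d/62)
K = -686 (K = -660 - 26 = -686)
K - c(S(-6, -1), 66) = -686 - (-69*(-2) - 15/62*66) = -686 - (138 - 495/31) = -686 - 1*3783/31 = -686 - 3783/31 = -25049/31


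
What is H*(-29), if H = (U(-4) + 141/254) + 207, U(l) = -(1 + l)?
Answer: -1550949/254 ≈ -6106.1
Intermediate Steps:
U(l) = -1 - l
H = 53481/254 (H = ((-1 - 1*(-4)) + 141/254) + 207 = ((-1 + 4) + 141*(1/254)) + 207 = (3 + 141/254) + 207 = 903/254 + 207 = 53481/254 ≈ 210.56)
H*(-29) = (53481/254)*(-29) = -1550949/254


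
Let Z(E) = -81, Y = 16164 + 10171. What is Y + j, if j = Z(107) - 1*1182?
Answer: 25072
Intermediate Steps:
Y = 26335
j = -1263 (j = -81 - 1*1182 = -81 - 1182 = -1263)
Y + j = 26335 - 1263 = 25072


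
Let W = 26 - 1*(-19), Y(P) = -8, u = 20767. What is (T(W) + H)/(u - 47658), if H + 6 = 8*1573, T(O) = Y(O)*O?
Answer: -12218/26891 ≈ -0.45435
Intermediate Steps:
W = 45 (W = 26 + 19 = 45)
T(O) = -8*O
H = 12578 (H = -6 + 8*1573 = -6 + 12584 = 12578)
(T(W) + H)/(u - 47658) = (-8*45 + 12578)/(20767 - 47658) = (-360 + 12578)/(-26891) = 12218*(-1/26891) = -12218/26891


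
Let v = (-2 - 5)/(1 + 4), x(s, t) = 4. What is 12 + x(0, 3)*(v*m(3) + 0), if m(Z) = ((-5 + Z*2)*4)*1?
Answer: -52/5 ≈ -10.400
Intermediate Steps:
v = -7/5 ≈ -1.4000
m(Z) = -20 + 8*Z (m(Z) = ((-5 + 2*Z)*4)*1 = (-20 + 8*Z)*1 = -20 + 8*Z)
12 + x(0, 3)*(v*m(3) + 0) = 12 + 4*(-7*(-20 + 8*3)/5 + 0) = 12 + 4*(-7*(-20 + 24)/5 + 0) = 12 + 4*(-7/5*4 + 0) = 12 + 4*(-28/5 + 0) = 12 + 4*(-28/5) = 12 - 112/5 = -52/5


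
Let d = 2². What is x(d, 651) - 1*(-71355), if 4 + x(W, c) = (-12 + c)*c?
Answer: 487340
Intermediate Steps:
d = 4
x(W, c) = -4 + c*(-12 + c) (x(W, c) = -4 + (-12 + c)*c = -4 + c*(-12 + c))
x(d, 651) - 1*(-71355) = (-4 + 651² - 12*651) - 1*(-71355) = (-4 + 423801 - 7812) + 71355 = 415985 + 71355 = 487340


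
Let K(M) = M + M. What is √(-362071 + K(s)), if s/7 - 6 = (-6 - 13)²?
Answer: I*√356933 ≈ 597.44*I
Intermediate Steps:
s = 2569 (s = 42 + 7*(-6 - 13)² = 42 + 7*(-19)² = 42 + 7*361 = 42 + 2527 = 2569)
K(M) = 2*M
√(-362071 + K(s)) = √(-362071 + 2*2569) = √(-362071 + 5138) = √(-356933) = I*√356933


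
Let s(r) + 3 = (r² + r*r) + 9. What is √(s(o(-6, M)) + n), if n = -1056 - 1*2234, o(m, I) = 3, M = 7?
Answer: I*√3266 ≈ 57.149*I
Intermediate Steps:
s(r) = 6 + 2*r² (s(r) = -3 + ((r² + r*r) + 9) = -3 + ((r² + r²) + 9) = -3 + (2*r² + 9) = -3 + (9 + 2*r²) = 6 + 2*r²)
n = -3290 (n = -1056 - 2234 = -3290)
√(s(o(-6, M)) + n) = √((6 + 2*3²) - 3290) = √((6 + 2*9) - 3290) = √((6 + 18) - 3290) = √(24 - 3290) = √(-3266) = I*√3266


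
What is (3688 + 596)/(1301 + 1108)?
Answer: 1428/803 ≈ 1.7783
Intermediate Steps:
(3688 + 596)/(1301 + 1108) = 4284/2409 = 4284*(1/2409) = 1428/803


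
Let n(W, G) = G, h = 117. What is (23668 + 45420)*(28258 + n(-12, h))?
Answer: 1960372000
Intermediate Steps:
(23668 + 45420)*(28258 + n(-12, h)) = (23668 + 45420)*(28258 + 117) = 69088*28375 = 1960372000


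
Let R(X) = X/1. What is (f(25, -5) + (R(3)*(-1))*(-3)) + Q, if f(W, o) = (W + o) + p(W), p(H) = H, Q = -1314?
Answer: -1260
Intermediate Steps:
f(W, o) = o + 2*W (f(W, o) = (W + o) + W = o + 2*W)
R(X) = X (R(X) = X*1 = X)
(f(25, -5) + (R(3)*(-1))*(-3)) + Q = ((-5 + 2*25) + (3*(-1))*(-3)) - 1314 = ((-5 + 50) - 3*(-3)) - 1314 = (45 + 9) - 1314 = 54 - 1314 = -1260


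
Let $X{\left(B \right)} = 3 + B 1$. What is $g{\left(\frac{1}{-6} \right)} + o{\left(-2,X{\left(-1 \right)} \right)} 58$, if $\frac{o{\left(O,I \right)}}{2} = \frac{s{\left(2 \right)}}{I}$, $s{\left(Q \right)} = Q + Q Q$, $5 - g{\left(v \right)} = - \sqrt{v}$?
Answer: $353 + \frac{i \sqrt{6}}{6} \approx 353.0 + 0.40825 i$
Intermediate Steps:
$X{\left(B \right)} = 3 + B$
$g{\left(v \right)} = 5 + \sqrt{v}$ ($g{\left(v \right)} = 5 - - \sqrt{v} = 5 + \sqrt{v}$)
$s{\left(Q \right)} = Q + Q^{2}$
$o{\left(O,I \right)} = \frac{12}{I}$ ($o{\left(O,I \right)} = 2 \frac{2 \left(1 + 2\right)}{I} = 2 \frac{2 \cdot 3}{I} = 2 \frac{6}{I} = \frac{12}{I}$)
$g{\left(\frac{1}{-6} \right)} + o{\left(-2,X{\left(-1 \right)} \right)} 58 = \left(5 + \sqrt{\frac{1}{-6}}\right) + \frac{12}{3 - 1} \cdot 58 = \left(5 + \sqrt{- \frac{1}{6}}\right) + \frac{12}{2} \cdot 58 = \left(5 + \frac{i \sqrt{6}}{6}\right) + 12 \cdot \frac{1}{2} \cdot 58 = \left(5 + \frac{i \sqrt{6}}{6}\right) + 6 \cdot 58 = \left(5 + \frac{i \sqrt{6}}{6}\right) + 348 = 353 + \frac{i \sqrt{6}}{6}$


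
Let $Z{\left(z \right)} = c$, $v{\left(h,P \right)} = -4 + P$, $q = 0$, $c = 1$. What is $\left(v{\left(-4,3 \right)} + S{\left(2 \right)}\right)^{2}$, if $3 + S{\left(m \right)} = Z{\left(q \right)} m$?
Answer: $4$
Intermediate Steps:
$Z{\left(z \right)} = 1$
$S{\left(m \right)} = -3 + m$ ($S{\left(m \right)} = -3 + 1 m = -3 + m$)
$\left(v{\left(-4,3 \right)} + S{\left(2 \right)}\right)^{2} = \left(\left(-4 + 3\right) + \left(-3 + 2\right)\right)^{2} = \left(-1 - 1\right)^{2} = \left(-2\right)^{2} = 4$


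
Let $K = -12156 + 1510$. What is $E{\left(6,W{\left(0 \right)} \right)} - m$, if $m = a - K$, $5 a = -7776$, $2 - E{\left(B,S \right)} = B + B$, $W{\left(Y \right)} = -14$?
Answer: $- \frac{45504}{5} \approx -9100.8$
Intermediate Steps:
$E{\left(B,S \right)} = 2 - 2 B$ ($E{\left(B,S \right)} = 2 - \left(B + B\right) = 2 - 2 B$)
$a = - \frac{7776}{5}$ ($a = \frac{1}{5} \left(-7776\right) = - \frac{7776}{5} \approx -1555.2$)
$K = -10646$
$m = \frac{45454}{5}$ ($m = - \frac{7776}{5} - -10646 = - \frac{7776}{5} + 10646 = \frac{45454}{5} \approx 9090.8$)
$E{\left(6,W{\left(0 \right)} \right)} - m = \left(2 - 12\right) - \frac{45454}{5} = -10 - \frac{45454}{5} = - \frac{45504}{5}$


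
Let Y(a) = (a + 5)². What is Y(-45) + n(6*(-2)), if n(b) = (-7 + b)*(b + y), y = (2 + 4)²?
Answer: 1144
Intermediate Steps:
y = 36 (y = 6² = 36)
Y(a) = (5 + a)²
n(b) = (-7 + b)*(36 + b) (n(b) = (-7 + b)*(b + 36) = (-7 + b)*(36 + b))
Y(-45) + n(6*(-2)) = (5 - 45)² + (-252 + (6*(-2))² + 29*(6*(-2))) = (-40)² + (-252 + (-12)² + 29*(-12)) = 1600 + (-252 + 144 - 348) = 1600 - 456 = 1144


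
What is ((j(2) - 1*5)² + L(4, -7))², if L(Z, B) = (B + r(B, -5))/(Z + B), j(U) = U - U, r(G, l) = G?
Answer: 7921/9 ≈ 880.11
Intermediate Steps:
j(U) = 0
L(Z, B) = 2*B/(B + Z) (L(Z, B) = (B + B)/(Z + B) = (2*B)/(B + Z) = 2*B/(B + Z))
((j(2) - 1*5)² + L(4, -7))² = ((0 - 1*5)² + 2*(-7)/(-7 + 4))² = ((0 - 5)² + 2*(-7)/(-3))² = ((-5)² + 2*(-7)*(-⅓))² = (25 + 14/3)² = (89/3)² = 7921/9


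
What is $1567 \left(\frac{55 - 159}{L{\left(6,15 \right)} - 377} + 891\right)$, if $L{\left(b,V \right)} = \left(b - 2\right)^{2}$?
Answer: $\frac{504190085}{361} \approx 1.3966 \cdot 10^{6}$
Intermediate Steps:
$L{\left(b,V \right)} = \left(-2 + b\right)^{2}$
$1567 \left(\frac{55 - 159}{L{\left(6,15 \right)} - 377} + 891\right) = 1567 \left(\frac{55 - 159}{\left(-2 + 6\right)^{2} - 377} + 891\right) = 1567 \left(- \frac{104}{4^{2} - 377} + 891\right) = 1567 \left(- \frac{104}{16 - 377} + 891\right) = 1567 \left(- \frac{104}{-361} + 891\right) = 1567 \left(\left(-104\right) \left(- \frac{1}{361}\right) + 891\right) = 1567 \left(\frac{104}{361} + 891\right) = 1567 \cdot \frac{321755}{361} = \frac{504190085}{361}$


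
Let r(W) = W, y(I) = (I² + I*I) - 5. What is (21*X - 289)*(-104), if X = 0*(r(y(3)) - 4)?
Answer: 30056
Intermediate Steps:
y(I) = -5 + 2*I² (y(I) = (I² + I²) - 5 = 2*I² - 5 = -5 + 2*I²)
X = 0 (X = 0*((-5 + 2*3²) - 4) = 0*((-5 + 2*9) - 4) = 0*((-5 + 18) - 4) = 0*(13 - 4) = 0*9 = 0)
(21*X - 289)*(-104) = (21*0 - 289)*(-104) = (0 - 289)*(-104) = -289*(-104) = 30056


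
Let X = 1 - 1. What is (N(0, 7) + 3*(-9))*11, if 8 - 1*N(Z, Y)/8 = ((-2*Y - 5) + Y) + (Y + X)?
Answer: 847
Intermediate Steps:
X = 0
N(Z, Y) = 104 (N(Z, Y) = 64 - 8*(((-2*Y - 5) + Y) + (Y + 0)) = 64 - 8*(((-5 - 2*Y) + Y) + Y) = 64 - 8*((-5 - Y) + Y) = 64 - 8*(-5) = 64 + 40 = 104)
(N(0, 7) + 3*(-9))*11 = (104 + 3*(-9))*11 = (104 - 27)*11 = 77*11 = 847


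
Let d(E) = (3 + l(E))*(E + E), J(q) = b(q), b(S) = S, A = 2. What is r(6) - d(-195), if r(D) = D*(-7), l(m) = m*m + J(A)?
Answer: 14831658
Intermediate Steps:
J(q) = q
l(m) = 2 + m² (l(m) = m*m + 2 = m² + 2 = 2 + m²)
r(D) = -7*D
d(E) = 2*E*(5 + E²) (d(E) = (3 + (2 + E²))*(E + E) = (5 + E²)*(2*E) = 2*E*(5 + E²))
r(6) - d(-195) = -7*6 - 2*(-195)*(5 + (-195)²) = -42 - 2*(-195)*(5 + 38025) = -42 - 2*(-195)*38030 = -42 - 1*(-14831700) = -42 + 14831700 = 14831658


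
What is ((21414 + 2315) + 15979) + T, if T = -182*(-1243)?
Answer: 265934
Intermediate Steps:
T = 226226
((21414 + 2315) + 15979) + T = ((21414 + 2315) + 15979) + 226226 = (23729 + 15979) + 226226 = 39708 + 226226 = 265934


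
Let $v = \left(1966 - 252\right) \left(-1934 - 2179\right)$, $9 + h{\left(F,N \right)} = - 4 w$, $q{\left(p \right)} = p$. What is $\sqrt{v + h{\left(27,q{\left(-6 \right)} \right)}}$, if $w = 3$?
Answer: $i \sqrt{7049703} \approx 2655.1 i$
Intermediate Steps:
$h{\left(F,N \right)} = -21$ ($h{\left(F,N \right)} = -9 - 12 = -21$)
$v = -7049682$ ($v = 1714 \left(-4113\right) = -7049682$)
$\sqrt{v + h{\left(27,q{\left(-6 \right)} \right)}} = \sqrt{-7049682 - 21} = \sqrt{-7049703} = i \sqrt{7049703}$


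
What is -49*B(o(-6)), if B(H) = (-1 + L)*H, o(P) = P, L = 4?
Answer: 882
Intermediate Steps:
B(H) = 3*H (B(H) = (-1 + 4)*H = 3*H)
-49*B(o(-6)) = -147*(-6) = -49*(-18) = 882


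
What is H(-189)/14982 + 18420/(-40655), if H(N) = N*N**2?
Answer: -18316587309/40606214 ≈ -451.08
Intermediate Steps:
H(N) = N**3
H(-189)/14982 + 18420/(-40655) = (-189)**3/14982 + 18420/(-40655) = -6751269*1/14982 + 18420*(-1/40655) = -2250423/4994 - 3684/8131 = -18316587309/40606214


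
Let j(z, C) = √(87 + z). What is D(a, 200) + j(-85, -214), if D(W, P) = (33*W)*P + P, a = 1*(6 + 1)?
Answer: 46400 + √2 ≈ 46401.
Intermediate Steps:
a = 7 (a = 1*7 = 7)
D(W, P) = P + 33*P*W (D(W, P) = 33*P*W + P = P + 33*P*W)
D(a, 200) + j(-85, -214) = 200*(1 + 33*7) + √(87 - 85) = 200*(1 + 231) + √2 = 200*232 + √2 = 46400 + √2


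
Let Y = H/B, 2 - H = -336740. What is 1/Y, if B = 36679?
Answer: 36679/336742 ≈ 0.10892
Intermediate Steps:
H = 336742 (H = 2 - 1*(-336740) = 2 + 336740 = 336742)
Y = 336742/36679 ≈ 9.1808
1/Y = 1/(336742/36679) = 36679/336742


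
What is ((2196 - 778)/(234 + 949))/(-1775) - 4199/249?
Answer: -8817518257/522856425 ≈ -16.864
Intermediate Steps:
((2196 - 778)/(234 + 949))/(-1775) - 4199/249 = (1418/1183)*(-1/1775) - 4199*1/249 = (1418*(1/1183))*(-1/1775) - 4199/249 = (1418/1183)*(-1/1775) - 4199/249 = -1418/2099825 - 4199/249 = -8817518257/522856425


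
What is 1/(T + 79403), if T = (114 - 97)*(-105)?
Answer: 1/77618 ≈ 1.2884e-5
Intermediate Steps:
T = -1785 (T = 17*(-105) = -1785)
1/(T + 79403) = 1/(-1785 + 79403) = 1/77618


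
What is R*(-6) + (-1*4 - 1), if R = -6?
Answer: 31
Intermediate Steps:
R*(-6) + (-1*4 - 1) = -6*(-6) + (-1*4 - 1) = 36 + (-4 - 1) = 36 - 5 = 31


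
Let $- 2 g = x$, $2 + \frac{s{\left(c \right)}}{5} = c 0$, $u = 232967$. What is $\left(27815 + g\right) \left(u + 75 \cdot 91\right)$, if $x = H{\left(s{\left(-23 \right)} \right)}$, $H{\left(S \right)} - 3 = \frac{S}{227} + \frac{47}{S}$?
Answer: $\frac{7570476768932}{1135} \approx 6.67 \cdot 10^{9}$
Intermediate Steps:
$s{\left(c \right)} = -10$ ($s{\left(c \right)} = -10 + 5 c 0 = -10 + 5 \cdot 0 = -10 + 0 = -10$)
$H{\left(S \right)} = 3 + \frac{47}{S} + \frac{S}{227}$ ($H{\left(S \right)} = 3 + \left(\frac{S}{227} + \frac{47}{S}\right) = 3 + \left(\frac{47}{S} + \frac{S}{227}\right) = 3 + \frac{47}{S} + \frac{S}{227}$)
$x = - \frac{3959}{2270}$ ($x = 3 + \frac{47}{-10} + \frac{1}{227} \left(-10\right) = 3 + 47 \left(- \frac{1}{10}\right) - \frac{10}{227} = 3 - \frac{47}{10} - \frac{10}{227} = - \frac{3959}{2270} \approx -1.7441$)
$g = \frac{3959}{4540}$ ($g = \left(- \frac{1}{2}\right) \left(- \frac{3959}{2270}\right) = \frac{3959}{4540} \approx 0.87203$)
$\left(27815 + g\right) \left(u + 75 \cdot 91\right) = \left(27815 + \frac{3959}{4540}\right) \left(232967 + 75 \cdot 91\right) = \frac{126284059 \left(232967 + 6825\right)}{4540} = \frac{126284059}{4540} \cdot 239792 = \frac{7570476768932}{1135}$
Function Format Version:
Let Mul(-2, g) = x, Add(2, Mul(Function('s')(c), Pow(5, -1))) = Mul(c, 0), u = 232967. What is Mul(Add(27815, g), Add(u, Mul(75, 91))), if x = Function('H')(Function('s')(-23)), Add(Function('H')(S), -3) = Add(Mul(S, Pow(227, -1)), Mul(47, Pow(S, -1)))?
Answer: Rational(7570476768932, 1135) ≈ 6.6700e+9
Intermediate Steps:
Function('s')(c) = -10 (Function('s')(c) = Add(-10, Mul(5, Mul(c, 0))) = Add(-10, Mul(5, 0)) = Add(-10, 0) = -10)
Function('H')(S) = Add(3, Mul(47, Pow(S, -1)), Mul(Rational(1, 227), S)) (Function('H')(S) = Add(3, Add(Mul(S, Pow(227, -1)), Mul(47, Pow(S, -1)))) = Add(3, Add(Mul(S, Rational(1, 227)), Mul(47, Pow(S, -1)))) = Add(3, Add(Mul(Rational(1, 227), S), Mul(47, Pow(S, -1)))) = Add(3, Add(Mul(47, Pow(S, -1)), Mul(Rational(1, 227), S))) = Add(3, Mul(47, Pow(S, -1)), Mul(Rational(1, 227), S)))
x = Rational(-3959, 2270) (x = Add(3, Mul(47, Pow(-10, -1)), Mul(Rational(1, 227), -10)) = Add(3, Mul(47, Rational(-1, 10)), Rational(-10, 227)) = Add(3, Rational(-47, 10), Rational(-10, 227)) = Rational(-3959, 2270) ≈ -1.7441)
g = Rational(3959, 4540) (g = Mul(Rational(-1, 2), Rational(-3959, 2270)) = Rational(3959, 4540) ≈ 0.87203)
Mul(Add(27815, g), Add(u, Mul(75, 91))) = Mul(Add(27815, Rational(3959, 4540)), Add(232967, Mul(75, 91))) = Mul(Rational(126284059, 4540), Add(232967, 6825)) = Mul(Rational(126284059, 4540), 239792) = Rational(7570476768932, 1135)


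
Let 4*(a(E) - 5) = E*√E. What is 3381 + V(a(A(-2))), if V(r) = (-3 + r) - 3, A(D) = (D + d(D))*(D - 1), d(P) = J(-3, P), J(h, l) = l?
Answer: 3380 + 6*√3 ≈ 3390.4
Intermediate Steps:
d(P) = P
A(D) = 2*D*(-1 + D) (A(D) = (D + D)*(D - 1) = (2*D)*(-1 + D) = 2*D*(-1 + D))
a(E) = 5 + E^(3/2)/4 (a(E) = 5 + (E*√E)/4 = 5 + E^(3/2)/4)
V(r) = -6 + r
3381 + V(a(A(-2))) = 3381 + (-6 + (5 + (2*(-2)*(-1 - 2))^(3/2)/4)) = 3381 + (-6 + (5 + (2*(-2)*(-3))^(3/2)/4)) = 3381 + (-6 + (5 + 12^(3/2)/4)) = 3381 + (-6 + (5 + (24*√3)/4)) = 3381 + (-6 + (5 + 6*√3)) = 3381 + (-1 + 6*√3) = 3380 + 6*√3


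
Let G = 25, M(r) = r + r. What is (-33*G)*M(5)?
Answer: -8250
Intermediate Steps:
M(r) = 2*r
(-33*G)*M(5) = (-33*25)*(2*5) = -825*10 = -8250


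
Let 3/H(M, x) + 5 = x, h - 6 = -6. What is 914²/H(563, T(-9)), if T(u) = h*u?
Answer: -4176980/3 ≈ -1.3923e+6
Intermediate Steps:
h = 0 (h = 6 - 6 = 0)
T(u) = 0 (T(u) = 0*u = 0)
H(M, x) = 3/(-5 + x)
914²/H(563, T(-9)) = 914²/((3/(-5 + 0))) = 835396/((3/(-5))) = 835396/((3*(-⅕))) = 835396/(-⅗) = 835396*(-5/3) = -4176980/3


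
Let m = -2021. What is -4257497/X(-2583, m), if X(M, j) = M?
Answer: 4257497/2583 ≈ 1648.3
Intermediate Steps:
-4257497/X(-2583, m) = -4257497/(-2583) = -4257497*(-1/2583) = 4257497/2583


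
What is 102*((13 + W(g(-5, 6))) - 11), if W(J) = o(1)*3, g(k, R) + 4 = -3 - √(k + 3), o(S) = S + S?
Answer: 816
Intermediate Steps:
o(S) = 2*S
g(k, R) = -7 - √(3 + k) (g(k, R) = -4 + (-3 - √(k + 3)) = -4 + (-3 - √(3 + k)) = -7 - √(3 + k))
W(J) = 6 (W(J) = (2*1)*3 = 2*3 = 6)
102*((13 + W(g(-5, 6))) - 11) = 102*((13 + 6) - 11) = 102*(19 - 11) = 102*8 = 816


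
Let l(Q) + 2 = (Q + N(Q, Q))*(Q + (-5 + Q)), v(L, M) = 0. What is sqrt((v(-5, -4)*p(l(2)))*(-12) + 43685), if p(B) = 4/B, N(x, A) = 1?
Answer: sqrt(43685) ≈ 209.01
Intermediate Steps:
l(Q) = -2 + (1 + Q)*(-5 + 2*Q) (l(Q) = -2 + (Q + 1)*(Q + (-5 + Q)) = -2 + (1 + Q)*(-5 + 2*Q))
sqrt((v(-5, -4)*p(l(2)))*(-12) + 43685) = sqrt((0*(4/(-7 - 3*2 + 2*2**2)))*(-12) + 43685) = sqrt((0*(4/(-7 - 6 + 2*4)))*(-12) + 43685) = sqrt((0*(4/(-7 - 6 + 8)))*(-12) + 43685) = sqrt((0*(4/(-5)))*(-12) + 43685) = sqrt((0*(4*(-1/5)))*(-12) + 43685) = sqrt((0*(-4/5))*(-12) + 43685) = sqrt(0*(-12) + 43685) = sqrt(0 + 43685) = sqrt(43685)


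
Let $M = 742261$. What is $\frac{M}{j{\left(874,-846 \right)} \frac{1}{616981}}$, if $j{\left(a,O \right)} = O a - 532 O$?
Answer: $- \frac{457960934041}{289332} \approx -1.5828 \cdot 10^{6}$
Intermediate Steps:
$j{\left(a,O \right)} = - 532 O + O a$
$\frac{M}{j{\left(874,-846 \right)} \frac{1}{616981}} = \frac{742261}{- 846 \left(-532 + 874\right) \frac{1}{616981}} = \frac{742261}{\left(-846\right) 342 \cdot \frac{1}{616981}} = \frac{742261}{\left(-289332\right) \frac{1}{616981}} = \frac{742261}{- \frac{289332}{616981}} = 742261 \left(- \frac{616981}{289332}\right) = - \frac{457960934041}{289332}$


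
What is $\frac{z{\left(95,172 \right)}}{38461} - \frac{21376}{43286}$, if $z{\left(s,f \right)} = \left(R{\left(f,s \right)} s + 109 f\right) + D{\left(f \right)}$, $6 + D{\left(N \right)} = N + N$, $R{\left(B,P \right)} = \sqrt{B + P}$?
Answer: $\frac{2007130}{832411423} + \frac{95 \sqrt{267}}{38461} \approx 0.042772$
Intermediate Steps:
$D{\left(N \right)} = -6 + 2 N$ ($D{\left(N \right)} = -6 + \left(N + N\right) = -6 + 2 N$)
$z{\left(s,f \right)} = -6 + 111 f + s \sqrt{f + s}$ ($z{\left(s,f \right)} = \left(\sqrt{f + s} s + 109 f\right) + \left(-6 + 2 f\right) = \left(s \sqrt{f + s} + 109 f\right) + \left(-6 + 2 f\right) = \left(109 f + s \sqrt{f + s}\right) + \left(-6 + 2 f\right) = -6 + 111 f + s \sqrt{f + s}$)
$\frac{z{\left(95,172 \right)}}{38461} - \frac{21376}{43286} = \frac{-6 + 111 \cdot 172 + 95 \sqrt{172 + 95}}{38461} - \frac{21376}{43286} = \left(-6 + 19092 + 95 \sqrt{267}\right) \frac{1}{38461} - \frac{10688}{21643} = \left(19086 + 95 \sqrt{267}\right) \frac{1}{38461} - \frac{10688}{21643} = \left(\frac{19086}{38461} + \frac{95 \sqrt{267}}{38461}\right) - \frac{10688}{21643} = \frac{2007130}{832411423} + \frac{95 \sqrt{267}}{38461}$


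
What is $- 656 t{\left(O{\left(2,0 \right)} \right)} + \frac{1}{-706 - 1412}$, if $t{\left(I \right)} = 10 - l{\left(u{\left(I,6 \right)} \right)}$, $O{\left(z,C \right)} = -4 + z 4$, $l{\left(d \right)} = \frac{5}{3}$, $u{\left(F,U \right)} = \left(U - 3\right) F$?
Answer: $- \frac{3859467}{706} \approx -5466.7$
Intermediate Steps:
$u{\left(F,U \right)} = F \left(-3 + U\right)$ ($u{\left(F,U \right)} = \left(-3 + U\right) F = F \left(-3 + U\right)$)
$l{\left(d \right)} = \frac{5}{3}$ ($l{\left(d \right)} = 5 \cdot \frac{1}{3} = \frac{5}{3}$)
$O{\left(z,C \right)} = -4 + 4 z$
$t{\left(I \right)} = \frac{25}{3}$ ($t{\left(I \right)} = 10 - \frac{5}{3} = \frac{25}{3}$)
$- 656 t{\left(O{\left(2,0 \right)} \right)} + \frac{1}{-706 - 1412} = \left(-656\right) \frac{25}{3} + \frac{1}{-706 - 1412} = - \frac{16400}{3} + \frac{1}{-2118} = - \frac{16400}{3} - \frac{1}{2118} = - \frac{3859467}{706}$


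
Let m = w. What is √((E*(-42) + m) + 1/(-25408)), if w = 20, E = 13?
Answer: I*√5305749773/3176 ≈ 22.935*I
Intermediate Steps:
m = 20
√((E*(-42) + m) + 1/(-25408)) = √((13*(-42) + 20) + 1/(-25408)) = √((-546 + 20) - 1/25408) = √(-526 - 1/25408) = √(-13364609/25408) = I*√5305749773/3176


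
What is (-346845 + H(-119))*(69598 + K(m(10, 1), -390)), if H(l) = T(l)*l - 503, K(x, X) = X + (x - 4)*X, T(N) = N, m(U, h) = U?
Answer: -22279548316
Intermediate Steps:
K(x, X) = X + X*(-4 + x) (K(x, X) = X + (-4 + x)*X = X + X*(-4 + x))
H(l) = -503 + l² (H(l) = l*l - 503 = l² - 503 = -503 + l²)
(-346845 + H(-119))*(69598 + K(m(10, 1), -390)) = (-346845 + (-503 + (-119)²))*(69598 - 390*(-3 + 10)) = (-346845 + (-503 + 14161))*(69598 - 390*7) = (-346845 + 13658)*(69598 - 2730) = -333187*66868 = -22279548316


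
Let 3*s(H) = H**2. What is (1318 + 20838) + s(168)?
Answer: 31564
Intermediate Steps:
s(H) = H**2/3
(1318 + 20838) + s(168) = (1318 + 20838) + (1/3)*168**2 = 22156 + (1/3)*28224 = 22156 + 9408 = 31564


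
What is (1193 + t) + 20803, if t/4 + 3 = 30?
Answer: 22104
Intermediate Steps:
t = 108 (t = -12 + 4*30 = -12 + 120 = 108)
(1193 + t) + 20803 = (1193 + 108) + 20803 = 1301 + 20803 = 22104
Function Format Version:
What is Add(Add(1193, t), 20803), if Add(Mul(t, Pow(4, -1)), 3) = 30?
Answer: 22104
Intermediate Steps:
t = 108 (t = Add(-12, Mul(4, 30)) = Add(-12, 120) = 108)
Add(Add(1193, t), 20803) = Add(Add(1193, 108), 20803) = Add(1301, 20803) = 22104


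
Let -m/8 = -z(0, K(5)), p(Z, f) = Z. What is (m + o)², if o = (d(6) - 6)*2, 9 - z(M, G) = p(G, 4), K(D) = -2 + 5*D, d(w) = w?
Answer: 12544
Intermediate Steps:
z(M, G) = 9 - G
o = 0 (o = (6 - 6)*2 = 0*2 = 0)
m = -112 (m = -(-8)*(9 - (-2 + 5*5)) = -(-8)*(9 - (-2 + 25)) = -(-8)*(9 - 1*23) = -(-8)*(9 - 23) = -(-8)*(-14) = -8*14 = -112)
(m + o)² = (-112 + 0)² = (-112)² = 12544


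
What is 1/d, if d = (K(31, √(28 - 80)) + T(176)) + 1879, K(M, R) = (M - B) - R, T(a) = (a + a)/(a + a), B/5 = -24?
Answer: 2031/4125013 + 2*I*√13/4125013 ≈ 0.00049236 + 1.7481e-6*I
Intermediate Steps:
B = -120 (B = 5*(-24) = -120)
T(a) = 1 (T(a) = (2*a)/((2*a)) = (2*a)*(1/(2*a)) = 1)
K(M, R) = 120 + M - R (K(M, R) = (M - 1*(-120)) - R = (M + 120) - R = (120 + M) - R = 120 + M - R)
d = 2031 - 2*I*√13 (d = ((120 + 31 - √(28 - 80)) + 1) + 1879 = ((120 + 31 - √(-52)) + 1) + 1879 = ((120 + 31 - 2*I*√13) + 1) + 1879 = ((151 - 2*I*√13) + 1) + 1879 = (152 - 2*I*√13) + 1879 = 2031 - 2*I*√13 ≈ 2031.0 - 7.2111*I)
1/d = 1/(2031 - 2*I*√13)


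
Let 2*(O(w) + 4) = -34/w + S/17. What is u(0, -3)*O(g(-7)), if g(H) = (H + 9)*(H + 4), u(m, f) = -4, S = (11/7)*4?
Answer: 1402/357 ≈ 3.9272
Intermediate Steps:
S = 44/7 (S = (11*(1/7))*4 = (11/7)*4 = 44/7 ≈ 6.2857)
g(H) = (4 + H)*(9 + H) (g(H) = (9 + H)*(4 + H) = (4 + H)*(9 + H))
O(w) = -454/119 - 17/w (O(w) = -4 + (-34/w + (44/7)/17)/2 = -4 + (-34/w + (44/7)*(1/17))/2 = -4 + (-34/w + 44/119)/2 = -4 + (44/119 - 34/w)/2 = -4 + (22/119 - 17/w) = -454/119 - 17/w)
u(0, -3)*O(g(-7)) = -4*(-454/119 - 17/(36 + (-7)**2 + 13*(-7))) = -4*(-454/119 - 17/(36 + 49 - 91)) = -4*(-454/119 - 17/(-6)) = -4*(-454/119 - 17*(-1/6)) = -4*(-454/119 + 17/6) = -4*(-701/714) = 1402/357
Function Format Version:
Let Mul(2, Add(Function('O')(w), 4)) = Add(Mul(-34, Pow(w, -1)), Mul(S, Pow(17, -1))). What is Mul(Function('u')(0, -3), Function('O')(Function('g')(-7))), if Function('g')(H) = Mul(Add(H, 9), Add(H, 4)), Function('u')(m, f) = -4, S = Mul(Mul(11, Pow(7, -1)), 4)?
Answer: Rational(1402, 357) ≈ 3.9272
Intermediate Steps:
S = Rational(44, 7) (S = Mul(Mul(11, Rational(1, 7)), 4) = Mul(Rational(11, 7), 4) = Rational(44, 7) ≈ 6.2857)
Function('g')(H) = Mul(Add(4, H), Add(9, H)) (Function('g')(H) = Mul(Add(9, H), Add(4, H)) = Mul(Add(4, H), Add(9, H)))
Function('O')(w) = Add(Rational(-454, 119), Mul(-17, Pow(w, -1))) (Function('O')(w) = Add(-4, Mul(Rational(1, 2), Add(Mul(-34, Pow(w, -1)), Mul(Rational(44, 7), Pow(17, -1))))) = Add(-4, Mul(Rational(1, 2), Add(Mul(-34, Pow(w, -1)), Mul(Rational(44, 7), Rational(1, 17))))) = Add(-4, Mul(Rational(1, 2), Add(Mul(-34, Pow(w, -1)), Rational(44, 119)))) = Add(-4, Mul(Rational(1, 2), Add(Rational(44, 119), Mul(-34, Pow(w, -1))))) = Add(-4, Add(Rational(22, 119), Mul(-17, Pow(w, -1)))) = Add(Rational(-454, 119), Mul(-17, Pow(w, -1))))
Mul(Function('u')(0, -3), Function('O')(Function('g')(-7))) = Mul(-4, Add(Rational(-454, 119), Mul(-17, Pow(Add(36, Pow(-7, 2), Mul(13, -7)), -1)))) = Mul(-4, Add(Rational(-454, 119), Mul(-17, Pow(Add(36, 49, -91), -1)))) = Mul(-4, Add(Rational(-454, 119), Mul(-17, Pow(-6, -1)))) = Mul(-4, Add(Rational(-454, 119), Mul(-17, Rational(-1, 6)))) = Mul(-4, Add(Rational(-454, 119), Rational(17, 6))) = Mul(-4, Rational(-701, 714)) = Rational(1402, 357)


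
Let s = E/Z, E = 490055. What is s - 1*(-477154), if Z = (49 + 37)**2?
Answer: 3529521039/7396 ≈ 4.7722e+5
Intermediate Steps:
Z = 7396 (Z = 86**2 = 7396)
s = 490055/7396 ≈ 66.260
s - 1*(-477154) = 490055/7396 - 1*(-477154) = 490055/7396 + 477154 = 3529521039/7396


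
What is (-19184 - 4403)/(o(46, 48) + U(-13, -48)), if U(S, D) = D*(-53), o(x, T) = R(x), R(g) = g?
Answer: -23587/2590 ≈ -9.1069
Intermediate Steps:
o(x, T) = x
U(S, D) = -53*D
(-19184 - 4403)/(o(46, 48) + U(-13, -48)) = (-19184 - 4403)/(46 - 53*(-48)) = -23587/(46 + 2544) = -23587/2590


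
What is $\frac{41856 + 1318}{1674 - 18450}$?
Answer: $- \frac{21587}{8388} \approx -2.5736$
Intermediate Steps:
$\frac{41856 + 1318}{1674 - 18450} = \frac{43174}{-16776} = 43174 \left(- \frac{1}{16776}\right) = - \frac{21587}{8388}$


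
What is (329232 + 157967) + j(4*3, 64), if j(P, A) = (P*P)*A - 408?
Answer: 496007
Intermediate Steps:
j(P, A) = -408 + A*P² (j(P, A) = P²*A - 408 = A*P² - 408 = -408 + A*P²)
(329232 + 157967) + j(4*3, 64) = (329232 + 157967) + (-408 + 64*(4*3)²) = 487199 + (-408 + 64*12²) = 487199 + (-408 + 64*144) = 487199 + (-408 + 9216) = 487199 + 8808 = 496007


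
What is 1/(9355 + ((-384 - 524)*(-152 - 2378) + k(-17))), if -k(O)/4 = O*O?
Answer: 1/2305439 ≈ 4.3376e-7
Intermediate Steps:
k(O) = -4*O**2 (k(O) = -4*O*O = -4*O**2)
1/(9355 + ((-384 - 524)*(-152 - 2378) + k(-17))) = 1/(9355 + ((-384 - 524)*(-152 - 2378) - 4*(-17)**2)) = 1/(9355 + (-908*(-2530) - 4*289)) = 1/(9355 + (2297240 - 1156)) = 1/(9355 + 2296084) = 1/2305439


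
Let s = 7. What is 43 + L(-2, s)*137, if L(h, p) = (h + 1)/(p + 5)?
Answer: 379/12 ≈ 31.583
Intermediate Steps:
L(h, p) = (1 + h)/(5 + p)
43 + L(-2, s)*137 = 43 + ((1 - 2)/(5 + 7))*137 = 43 + (-1/12)*137 = 43 + ((1/12)*(-1))*137 = 43 - 1/12*137 = 43 - 137/12 = 379/12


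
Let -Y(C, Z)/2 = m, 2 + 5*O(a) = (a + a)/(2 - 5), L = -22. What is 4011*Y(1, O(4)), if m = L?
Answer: 176484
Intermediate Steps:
O(a) = -⅖ - 2*a/15 (O(a) = -⅖ + ((a + a)/(2 - 5))/5 = -⅖ + ((2*a)/(-3))/5 = -⅖ + ((2*a)*(-⅓))/5 = -⅖ + (-2*a/3)/5 = -⅖ - 2*a/15)
m = -22
Y(C, Z) = 44 (Y(C, Z) = -2*(-22) = 44)
4011*Y(1, O(4)) = 4011*44 = 176484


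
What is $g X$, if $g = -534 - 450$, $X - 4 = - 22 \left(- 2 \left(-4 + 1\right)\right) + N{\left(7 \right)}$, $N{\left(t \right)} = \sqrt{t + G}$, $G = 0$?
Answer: $125952 - 984 \sqrt{7} \approx 1.2335 \cdot 10^{5}$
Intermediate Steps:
$N{\left(t \right)} = \sqrt{t}$ ($N{\left(t \right)} = \sqrt{t + 0} = \sqrt{t}$)
$X = -128 + \sqrt{7}$ ($X = 4 + \left(- 22 \left(- 2 \left(-4 + 1\right)\right) + \sqrt{7}\right) = 4 + \left(- 22 \left(\left(-2\right) \left(-3\right)\right) + \sqrt{7}\right) = 4 + \left(\left(-22\right) 6 + \sqrt{7}\right) = 4 - \left(132 - \sqrt{7}\right) = -128 + \sqrt{7} \approx -125.35$)
$g = -984$
$g X = - 984 \left(-128 + \sqrt{7}\right) = 125952 - 984 \sqrt{7}$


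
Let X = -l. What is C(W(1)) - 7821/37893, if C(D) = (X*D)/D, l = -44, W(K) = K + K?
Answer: 553157/12631 ≈ 43.794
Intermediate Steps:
W(K) = 2*K
X = 44 (X = -1*(-44) = 44)
C(D) = 44 (C(D) = (44*D)/D = 44)
C(W(1)) - 7821/37893 = 44 - 7821/37893 = 44 - 1*2607/12631 = 44 - 2607/12631 = 553157/12631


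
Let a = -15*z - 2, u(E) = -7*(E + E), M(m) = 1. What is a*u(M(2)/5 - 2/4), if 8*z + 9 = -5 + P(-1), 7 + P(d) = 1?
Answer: 1491/10 ≈ 149.10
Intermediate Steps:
P(d) = -6 (P(d) = -7 + 1 = -6)
z = -5/2 (z = -9/8 + (-5 - 6)/8 = -9/8 + (⅛)*(-11) = -9/8 - 11/8 = -5/2 ≈ -2.5000)
u(E) = -14*E
a = 71/2 (a = -15*(-5/2) - 2 = 75/2 - 2 = 71/2 ≈ 35.500)
a*u(M(2)/5 - 2/4) = 71*(-14*(1/5 - 2/4))/2 = 71*(-14*(1*(⅕) - 2*¼))/2 = 71*(-14*(⅕ - ½))/2 = 71*(-14*(-3/10))/2 = (71/2)*(21/5) = 1491/10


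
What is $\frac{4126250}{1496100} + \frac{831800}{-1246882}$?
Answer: $\frac{39004908725}{18654601602} \approx 2.0909$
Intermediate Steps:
$\frac{4126250}{1496100} + \frac{831800}{-1246882} = 4126250 \cdot \frac{1}{1496100} + 831800 \left(- \frac{1}{1246882}\right) = \frac{82525}{29922} - \frac{415900}{623441} = \frac{39004908725}{18654601602}$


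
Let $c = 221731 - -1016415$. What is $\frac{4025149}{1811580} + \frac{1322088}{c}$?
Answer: $\frac{3689395156397}{1121500265340} \approx 3.2897$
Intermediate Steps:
$c = 1238146$ ($c = 221731 + 1016415 = 1238146$)
$\frac{4025149}{1811580} + \frac{1322088}{c} = \frac{4025149}{1811580} + \frac{1322088}{1238146} = 4025149 \cdot \frac{1}{1811580} + 1322088 \cdot \frac{1}{1238146} = \frac{4025149}{1811580} + \frac{661044}{619073} = \frac{3689395156397}{1121500265340}$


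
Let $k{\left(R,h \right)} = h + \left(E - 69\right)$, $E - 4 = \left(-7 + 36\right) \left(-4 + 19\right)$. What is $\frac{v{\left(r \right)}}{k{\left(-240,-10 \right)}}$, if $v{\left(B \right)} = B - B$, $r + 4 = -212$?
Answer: $0$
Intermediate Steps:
$r = -216$ ($r = -4 - 212 = -216$)
$v{\left(B \right)} = 0$
$E = 439$ ($E = 4 + \left(-7 + 36\right) \left(-4 + 19\right) = 4 + 29 \cdot 15 = 4 + 435 = 439$)
$k{\left(R,h \right)} = 370 + h$ ($k{\left(R,h \right)} = h + \left(439 - 69\right) = h + 370 = 370 + h$)
$\frac{v{\left(r \right)}}{k{\left(-240,-10 \right)}} = \frac{0}{370 - 10} = \frac{0}{360} = 0 \cdot \frac{1}{360} = 0$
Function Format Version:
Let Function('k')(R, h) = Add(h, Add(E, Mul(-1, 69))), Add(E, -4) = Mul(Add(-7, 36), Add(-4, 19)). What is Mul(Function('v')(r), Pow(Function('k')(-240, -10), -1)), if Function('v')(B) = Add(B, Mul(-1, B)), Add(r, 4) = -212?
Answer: 0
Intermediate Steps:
r = -216 (r = Add(-4, -212) = -216)
Function('v')(B) = 0
E = 439 (E = Add(4, Mul(Add(-7, 36), Add(-4, 19))) = Add(4, Mul(29, 15)) = Add(4, 435) = 439)
Function('k')(R, h) = Add(370, h) (Function('k')(R, h) = Add(h, Add(439, Mul(-1, 69))) = Add(h, Add(439, -69)) = Add(h, 370) = Add(370, h))
Mul(Function('v')(r), Pow(Function('k')(-240, -10), -1)) = Mul(0, Pow(Add(370, -10), -1)) = Mul(0, Pow(360, -1)) = Mul(0, Rational(1, 360)) = 0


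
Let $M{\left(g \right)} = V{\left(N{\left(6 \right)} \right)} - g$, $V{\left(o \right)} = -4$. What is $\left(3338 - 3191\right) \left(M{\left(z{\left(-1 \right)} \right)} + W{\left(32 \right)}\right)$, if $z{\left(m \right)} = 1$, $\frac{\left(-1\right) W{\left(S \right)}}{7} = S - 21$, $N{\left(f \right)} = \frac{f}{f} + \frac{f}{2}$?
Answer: $-12054$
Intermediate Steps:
$N{\left(f \right)} = 1 + \frac{f}{2}$ ($N{\left(f \right)} = 1 + f \frac{1}{2} = 1 + \frac{f}{2}$)
$W{\left(S \right)} = 147 - 7 S$ ($W{\left(S \right)} = - 7 \left(S - 21\right) = - 7 \left(-21 + S\right) = 147 - 7 S$)
$M{\left(g \right)} = -4 - g$
$\left(3338 - 3191\right) \left(M{\left(z{\left(-1 \right)} \right)} + W{\left(32 \right)}\right) = \left(3338 - 3191\right) \left(\left(-4 - 1\right) + \left(147 - 224\right)\right) = 147 \left(-5 - 77\right) = 147 \left(-82\right) = -12054$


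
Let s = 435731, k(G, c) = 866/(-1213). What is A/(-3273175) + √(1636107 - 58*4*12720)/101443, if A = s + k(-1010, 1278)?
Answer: -528540837/3970361275 + I*√1314933/101443 ≈ -0.13312 + 0.011304*I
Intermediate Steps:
k(G, c) = -866/1213 (k(G, c) = 866*(-1/1213) = -866/1213)
A = 528540837/1213 (A = 435731 - 866/1213 = 528540837/1213 ≈ 4.3573e+5)
A/(-3273175) + √(1636107 - 58*4*12720)/101443 = (528540837/1213)/(-3273175) + √(1636107 - 58*4*12720)/101443 = (528540837/1213)*(-1/3273175) + √(1636107 - 232*12720)*(1/101443) = -528540837/3970361275 + √(1636107 - 2951040)*(1/101443) = -528540837/3970361275 + √(-1314933)*(1/101443) = -528540837/3970361275 + (I*√1314933)*(1/101443) = -528540837/3970361275 + I*√1314933/101443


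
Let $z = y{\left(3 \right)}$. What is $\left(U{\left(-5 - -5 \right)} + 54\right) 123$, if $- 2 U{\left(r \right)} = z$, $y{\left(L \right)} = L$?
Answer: $\frac{12915}{2} \approx 6457.5$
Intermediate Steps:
$z = 3$
$U{\left(r \right)} = - \frac{3}{2}$ ($U{\left(r \right)} = \left(- \frac{1}{2}\right) 3 = - \frac{3}{2}$)
$\left(U{\left(-5 - -5 \right)} + 54\right) 123 = \left(- \frac{3}{2} + 54\right) 123 = \frac{105}{2} \cdot 123 = \frac{12915}{2}$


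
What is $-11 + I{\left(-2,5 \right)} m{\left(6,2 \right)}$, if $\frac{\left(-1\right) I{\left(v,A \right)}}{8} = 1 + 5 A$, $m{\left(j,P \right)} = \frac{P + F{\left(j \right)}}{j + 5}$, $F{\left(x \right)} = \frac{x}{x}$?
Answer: $- \frac{745}{11} \approx -67.727$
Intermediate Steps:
$F{\left(x \right)} = 1$
$m{\left(j,P \right)} = \frac{1 + P}{5 + j}$ ($m{\left(j,P \right)} = \frac{P + 1}{j + 5} = \frac{1 + P}{5 + j}$)
$I{\left(v,A \right)} = -8 - 40 A$ ($I{\left(v,A \right)} = - 8 \left(1 + 5 A\right) = -8 - 40 A$)
$-11 + I{\left(-2,5 \right)} m{\left(6,2 \right)} = -11 + \left(-8 - 200\right) \frac{1 + 2}{5 + 6} = -11 + \left(-8 - 200\right) \frac{1}{11} \cdot 3 = -11 - 208 \cdot \frac{1}{11} \cdot 3 = -11 - \frac{624}{11} = - \frac{745}{11}$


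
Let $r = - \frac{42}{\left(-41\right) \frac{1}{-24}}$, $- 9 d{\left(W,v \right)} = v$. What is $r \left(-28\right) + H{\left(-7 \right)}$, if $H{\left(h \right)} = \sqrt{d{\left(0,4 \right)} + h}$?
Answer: $\frac{28224}{41} + \frac{i \sqrt{67}}{3} \approx 688.39 + 2.7285 i$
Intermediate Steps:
$d{\left(W,v \right)} = - \frac{v}{9}$
$H{\left(h \right)} = \sqrt{- \frac{4}{9} + h}$ ($H{\left(h \right)} = \sqrt{\left(- \frac{1}{9}\right) 4 + h} = \sqrt{- \frac{4}{9} + h}$)
$r = - \frac{1008}{41}$ ($r = - \frac{42}{\left(-41\right) \left(- \frac{1}{24}\right)} = - \frac{42}{\frac{41}{24}} = \left(-42\right) \frac{24}{41} = - \frac{1008}{41} \approx -24.585$)
$r \left(-28\right) + H{\left(-7 \right)} = \left(- \frac{1008}{41}\right) \left(-28\right) + \frac{\sqrt{-4 + 9 \left(-7\right)}}{3} = \frac{28224}{41} + \frac{\sqrt{-4 - 63}}{3} = \frac{28224}{41} + \frac{\sqrt{-67}}{3} = \frac{28224}{41} + \frac{i \sqrt{67}}{3}$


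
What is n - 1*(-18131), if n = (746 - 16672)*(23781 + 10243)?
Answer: -541848093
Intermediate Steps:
n = -541866224 (n = -15926*34024 = -541866224)
n - 1*(-18131) = -541866224 - 1*(-18131) = -541866224 + 18131 = -541848093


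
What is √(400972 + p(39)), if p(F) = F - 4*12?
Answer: √400963 ≈ 633.22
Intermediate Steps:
p(F) = -48 + F (p(F) = F - 48 = -48 + F)
√(400972 + p(39)) = √(400972 + (-48 + 39)) = √(400972 - 9) = √400963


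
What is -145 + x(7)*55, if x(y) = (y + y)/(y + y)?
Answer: -90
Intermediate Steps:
x(y) = 1 (x(y) = (2*y)/((2*y)) = (2*y)*(1/(2*y)) = 1)
-145 + x(7)*55 = -145 + 1*55 = -145 + 55 = -90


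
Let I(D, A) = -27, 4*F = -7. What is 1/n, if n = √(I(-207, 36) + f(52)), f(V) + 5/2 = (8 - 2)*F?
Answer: -I*√10/20 ≈ -0.15811*I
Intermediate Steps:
F = -7/4 (F = (¼)*(-7) = -7/4 ≈ -1.7500)
f(V) = -13 (f(V) = -5/2 + (8 - 2)*(-7/4) = -5/2 + 6*(-7/4) = -5/2 - 21/2 = -13)
n = 2*I*√10 (n = √(-27 - 13) = √(-40) = 2*I*√10 ≈ 6.3246*I)
1/n = 1/(2*I*√10) = -I*√10/20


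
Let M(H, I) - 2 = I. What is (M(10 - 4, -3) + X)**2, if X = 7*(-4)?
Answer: 841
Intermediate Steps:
M(H, I) = 2 + I
X = -28
(M(10 - 4, -3) + X)**2 = ((2 - 3) - 28)**2 = (-1 - 28)**2 = (-29)**2 = 841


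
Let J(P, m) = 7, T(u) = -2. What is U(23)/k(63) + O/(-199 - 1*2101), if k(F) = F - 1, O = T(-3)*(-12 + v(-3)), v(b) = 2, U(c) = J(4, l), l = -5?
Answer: 743/7130 ≈ 0.10421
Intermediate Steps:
U(c) = 7
O = 20 (O = -2*(-12 + 2) = -2*(-10) = 20)
k(F) = -1 + F
U(23)/k(63) + O/(-199 - 1*2101) = 7/(-1 + 63) + 20/(-199 - 1*2101) = 7/62 + 20/(-199 - 2101) = 7*(1/62) + 20/(-2300) = 7/62 + 20*(-1/2300) = 7/62 - 1/115 = 743/7130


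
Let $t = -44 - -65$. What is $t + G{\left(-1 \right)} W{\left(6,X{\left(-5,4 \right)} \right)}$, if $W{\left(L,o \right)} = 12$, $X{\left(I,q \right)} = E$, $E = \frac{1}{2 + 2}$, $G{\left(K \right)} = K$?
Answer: $9$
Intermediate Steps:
$E = \frac{1}{4} \approx 0.25$
$X{\left(I,q \right)} = \frac{1}{4}$
$t = 21$ ($t = -44 + 65 = 21$)
$t + G{\left(-1 \right)} W{\left(6,X{\left(-5,4 \right)} \right)} = 21 - 12 = 9$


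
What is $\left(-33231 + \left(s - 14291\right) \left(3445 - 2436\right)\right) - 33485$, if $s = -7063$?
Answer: $-21612902$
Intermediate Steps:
$\left(-33231 + \left(s - 14291\right) \left(3445 - 2436\right)\right) - 33485 = \left(-33231 + \left(-7063 - 14291\right) \left(3445 - 2436\right)\right) - 33485 = \left(-33231 - 21546186\right) - 33485 = -21579417 - 33485 = -21612902$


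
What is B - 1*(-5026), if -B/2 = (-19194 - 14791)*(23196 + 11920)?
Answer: 2386839546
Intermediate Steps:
B = 2386834520 (B = -2*(-19194 - 14791)*(23196 + 11920) = -(-67970)*35116 = -2*(-1193417260) = 2386834520)
B - 1*(-5026) = 2386834520 - 1*(-5026) = 2386834520 + 5026 = 2386839546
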